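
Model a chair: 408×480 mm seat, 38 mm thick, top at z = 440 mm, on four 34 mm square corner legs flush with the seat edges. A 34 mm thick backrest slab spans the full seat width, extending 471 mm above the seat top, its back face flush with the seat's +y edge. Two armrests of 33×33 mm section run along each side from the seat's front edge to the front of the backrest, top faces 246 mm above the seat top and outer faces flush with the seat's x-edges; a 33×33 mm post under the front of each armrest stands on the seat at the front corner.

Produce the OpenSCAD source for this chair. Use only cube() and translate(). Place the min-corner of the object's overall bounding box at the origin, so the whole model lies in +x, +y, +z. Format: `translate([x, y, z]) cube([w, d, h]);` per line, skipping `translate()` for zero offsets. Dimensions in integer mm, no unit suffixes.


translate([0, 0, 402]) cube([408, 480, 38]);
cube([34, 34, 402]);
translate([374, 0, 0]) cube([34, 34, 402]);
translate([0, 446, 0]) cube([34, 34, 402]);
translate([374, 446, 0]) cube([34, 34, 402]);
translate([0, 446, 440]) cube([408, 34, 471]);
translate([0, 0, 653]) cube([33, 446, 33]);
translate([375, 0, 653]) cube([33, 446, 33]);
translate([0, 0, 440]) cube([33, 33, 213]);
translate([375, 0, 440]) cube([33, 33, 213]);


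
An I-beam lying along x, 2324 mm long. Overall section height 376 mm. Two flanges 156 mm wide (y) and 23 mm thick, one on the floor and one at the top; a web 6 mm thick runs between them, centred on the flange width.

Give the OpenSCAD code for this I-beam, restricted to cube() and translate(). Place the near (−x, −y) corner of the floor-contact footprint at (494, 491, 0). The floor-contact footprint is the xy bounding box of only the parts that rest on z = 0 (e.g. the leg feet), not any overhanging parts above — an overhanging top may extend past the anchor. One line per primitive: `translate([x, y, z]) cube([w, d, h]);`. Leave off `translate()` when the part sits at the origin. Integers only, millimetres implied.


translate([494, 491, 0]) cube([2324, 156, 23]);
translate([494, 566, 23]) cube([2324, 6, 330]);
translate([494, 491, 353]) cube([2324, 156, 23]);


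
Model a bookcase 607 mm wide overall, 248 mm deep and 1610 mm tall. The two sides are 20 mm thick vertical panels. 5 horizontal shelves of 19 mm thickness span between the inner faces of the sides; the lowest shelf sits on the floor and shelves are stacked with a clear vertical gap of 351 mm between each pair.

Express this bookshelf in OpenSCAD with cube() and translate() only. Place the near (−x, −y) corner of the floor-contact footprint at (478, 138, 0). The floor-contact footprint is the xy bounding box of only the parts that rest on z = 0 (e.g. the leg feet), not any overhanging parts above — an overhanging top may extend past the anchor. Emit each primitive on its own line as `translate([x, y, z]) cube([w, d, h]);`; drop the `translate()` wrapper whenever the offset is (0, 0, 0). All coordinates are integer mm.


translate([478, 138, 0]) cube([20, 248, 1610]);
translate([1065, 138, 0]) cube([20, 248, 1610]);
translate([498, 138, 0]) cube([567, 248, 19]);
translate([498, 138, 370]) cube([567, 248, 19]);
translate([498, 138, 740]) cube([567, 248, 19]);
translate([498, 138, 1110]) cube([567, 248, 19]);
translate([498, 138, 1480]) cube([567, 248, 19]);


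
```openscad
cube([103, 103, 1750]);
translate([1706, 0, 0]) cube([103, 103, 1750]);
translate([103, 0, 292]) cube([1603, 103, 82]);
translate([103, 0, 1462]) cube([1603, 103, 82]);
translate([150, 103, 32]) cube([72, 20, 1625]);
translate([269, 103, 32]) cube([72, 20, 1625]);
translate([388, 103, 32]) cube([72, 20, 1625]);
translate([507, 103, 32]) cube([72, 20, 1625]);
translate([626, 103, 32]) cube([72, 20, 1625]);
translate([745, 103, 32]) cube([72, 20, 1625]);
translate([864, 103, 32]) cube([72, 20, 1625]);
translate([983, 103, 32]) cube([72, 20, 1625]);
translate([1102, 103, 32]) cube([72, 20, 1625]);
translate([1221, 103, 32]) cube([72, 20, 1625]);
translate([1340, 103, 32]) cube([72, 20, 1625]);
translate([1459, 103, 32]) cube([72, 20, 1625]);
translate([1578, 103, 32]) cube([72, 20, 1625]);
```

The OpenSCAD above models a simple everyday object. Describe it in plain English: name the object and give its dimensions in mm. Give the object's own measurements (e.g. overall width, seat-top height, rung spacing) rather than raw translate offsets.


A fence section. Two 103×103 mm posts, 1750 mm tall, stand on the floor with a clear span of 1603 mm between their inner faces. Two horizontal rails of 103×82 mm section span the gap between the posts with their undersides at z = 292 mm and z = 1462 mm, flush with the posts' −y face. 13 pickets, each 72 mm wide, 20 mm thick and 1625 mm tall, are fixed to the +y face of the rails with their bottoms at z = 32 mm, spaced across the span with a 47 mm gap after the −x post and between neighbouring pickets, with 56 mm left before the +x post.


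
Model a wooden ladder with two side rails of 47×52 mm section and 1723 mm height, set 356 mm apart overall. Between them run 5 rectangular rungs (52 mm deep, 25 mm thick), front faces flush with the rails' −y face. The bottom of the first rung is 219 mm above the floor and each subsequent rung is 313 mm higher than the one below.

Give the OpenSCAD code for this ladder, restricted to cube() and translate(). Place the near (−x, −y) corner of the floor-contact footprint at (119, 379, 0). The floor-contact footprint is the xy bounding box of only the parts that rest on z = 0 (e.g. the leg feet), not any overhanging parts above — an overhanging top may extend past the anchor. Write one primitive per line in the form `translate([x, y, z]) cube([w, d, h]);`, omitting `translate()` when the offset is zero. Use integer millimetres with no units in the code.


translate([119, 379, 0]) cube([47, 52, 1723]);
translate([428, 379, 0]) cube([47, 52, 1723]);
translate([166, 379, 219]) cube([262, 52, 25]);
translate([166, 379, 532]) cube([262, 52, 25]);
translate([166, 379, 845]) cube([262, 52, 25]);
translate([166, 379, 1158]) cube([262, 52, 25]);
translate([166, 379, 1471]) cube([262, 52, 25]);


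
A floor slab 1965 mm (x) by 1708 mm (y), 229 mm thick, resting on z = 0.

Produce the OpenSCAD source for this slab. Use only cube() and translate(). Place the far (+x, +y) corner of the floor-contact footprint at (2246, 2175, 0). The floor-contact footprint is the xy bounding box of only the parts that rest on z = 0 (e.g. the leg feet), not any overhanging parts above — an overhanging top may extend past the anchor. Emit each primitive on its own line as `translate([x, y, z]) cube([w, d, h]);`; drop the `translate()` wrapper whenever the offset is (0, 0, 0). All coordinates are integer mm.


translate([281, 467, 0]) cube([1965, 1708, 229]);


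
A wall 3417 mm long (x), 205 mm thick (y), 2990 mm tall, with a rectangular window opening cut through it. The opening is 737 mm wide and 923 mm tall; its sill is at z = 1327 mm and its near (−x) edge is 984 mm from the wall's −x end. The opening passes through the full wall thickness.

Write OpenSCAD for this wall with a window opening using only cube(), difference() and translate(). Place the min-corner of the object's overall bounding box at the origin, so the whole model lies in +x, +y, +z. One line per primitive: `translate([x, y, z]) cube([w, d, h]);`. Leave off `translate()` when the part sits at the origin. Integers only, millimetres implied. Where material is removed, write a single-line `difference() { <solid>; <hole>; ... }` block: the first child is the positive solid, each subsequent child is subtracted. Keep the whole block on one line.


difference() { cube([3417, 205, 2990]); translate([984, 0, 1327]) cube([737, 205, 923]); }


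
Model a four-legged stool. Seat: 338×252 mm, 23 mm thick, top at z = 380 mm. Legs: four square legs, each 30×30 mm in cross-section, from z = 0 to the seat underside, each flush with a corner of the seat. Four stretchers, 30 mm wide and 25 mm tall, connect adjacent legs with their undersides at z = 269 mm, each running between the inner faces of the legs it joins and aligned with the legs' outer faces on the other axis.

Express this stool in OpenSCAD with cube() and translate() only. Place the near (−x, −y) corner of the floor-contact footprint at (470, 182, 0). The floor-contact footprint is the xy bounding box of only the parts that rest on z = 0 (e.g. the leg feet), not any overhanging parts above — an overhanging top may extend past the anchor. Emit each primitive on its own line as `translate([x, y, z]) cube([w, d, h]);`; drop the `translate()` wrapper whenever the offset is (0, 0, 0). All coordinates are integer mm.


translate([470, 182, 357]) cube([338, 252, 23]);
translate([470, 182, 0]) cube([30, 30, 357]);
translate([778, 182, 0]) cube([30, 30, 357]);
translate([470, 404, 0]) cube([30, 30, 357]);
translate([778, 404, 0]) cube([30, 30, 357]);
translate([500, 182, 269]) cube([278, 30, 25]);
translate([500, 404, 269]) cube([278, 30, 25]);
translate([470, 212, 269]) cube([30, 192, 25]);
translate([778, 212, 269]) cube([30, 192, 25]);


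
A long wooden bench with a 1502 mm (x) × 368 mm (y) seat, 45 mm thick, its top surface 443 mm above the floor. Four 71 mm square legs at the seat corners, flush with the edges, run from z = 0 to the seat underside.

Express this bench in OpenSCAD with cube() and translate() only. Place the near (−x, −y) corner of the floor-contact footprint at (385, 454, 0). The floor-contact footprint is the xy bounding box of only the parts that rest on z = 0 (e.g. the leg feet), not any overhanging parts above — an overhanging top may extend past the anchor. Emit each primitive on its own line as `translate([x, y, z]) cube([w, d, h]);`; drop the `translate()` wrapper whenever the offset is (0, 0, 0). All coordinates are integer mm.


translate([385, 454, 398]) cube([1502, 368, 45]);
translate([385, 454, 0]) cube([71, 71, 398]);
translate([385, 751, 0]) cube([71, 71, 398]);
translate([1816, 454, 0]) cube([71, 71, 398]);
translate([1816, 751, 0]) cube([71, 71, 398]);


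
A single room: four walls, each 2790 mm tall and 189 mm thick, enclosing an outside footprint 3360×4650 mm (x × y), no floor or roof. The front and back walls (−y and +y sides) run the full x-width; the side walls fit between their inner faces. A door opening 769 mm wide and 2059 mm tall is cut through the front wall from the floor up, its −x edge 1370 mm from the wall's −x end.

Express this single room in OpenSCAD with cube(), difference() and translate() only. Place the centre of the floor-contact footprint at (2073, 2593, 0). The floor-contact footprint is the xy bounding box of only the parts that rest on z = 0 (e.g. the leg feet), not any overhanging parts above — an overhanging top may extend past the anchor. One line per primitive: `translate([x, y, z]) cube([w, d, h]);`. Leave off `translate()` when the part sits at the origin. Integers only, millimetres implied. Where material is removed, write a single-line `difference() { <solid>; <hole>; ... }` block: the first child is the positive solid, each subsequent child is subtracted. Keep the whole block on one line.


difference() { translate([393, 268, 0]) cube([3360, 189, 2790]); translate([1763, 268, 0]) cube([769, 189, 2059]); }
translate([393, 4729, 0]) cube([3360, 189, 2790]);
translate([393, 457, 0]) cube([189, 4272, 2790]);
translate([3564, 457, 0]) cube([189, 4272, 2790]);


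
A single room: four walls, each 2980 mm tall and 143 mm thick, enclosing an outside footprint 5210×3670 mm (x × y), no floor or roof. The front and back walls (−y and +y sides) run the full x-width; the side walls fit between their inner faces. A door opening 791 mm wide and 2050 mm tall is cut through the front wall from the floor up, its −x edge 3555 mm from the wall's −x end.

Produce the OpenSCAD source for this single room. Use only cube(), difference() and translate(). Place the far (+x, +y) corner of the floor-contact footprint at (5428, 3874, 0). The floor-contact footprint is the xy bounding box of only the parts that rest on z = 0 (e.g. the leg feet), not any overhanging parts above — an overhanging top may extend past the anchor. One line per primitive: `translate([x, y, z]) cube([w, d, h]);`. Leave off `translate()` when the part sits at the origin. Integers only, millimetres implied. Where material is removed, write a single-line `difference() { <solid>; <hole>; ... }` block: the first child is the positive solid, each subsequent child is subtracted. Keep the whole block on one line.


difference() { translate([218, 204, 0]) cube([5210, 143, 2980]); translate([3773, 204, 0]) cube([791, 143, 2050]); }
translate([218, 3731, 0]) cube([5210, 143, 2980]);
translate([218, 347, 0]) cube([143, 3384, 2980]);
translate([5285, 347, 0]) cube([143, 3384, 2980]);


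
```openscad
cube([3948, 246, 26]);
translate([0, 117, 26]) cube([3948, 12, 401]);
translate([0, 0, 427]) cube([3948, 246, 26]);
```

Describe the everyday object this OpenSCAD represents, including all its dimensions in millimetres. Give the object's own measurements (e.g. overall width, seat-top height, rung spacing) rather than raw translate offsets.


An I-beam lying along x, 3948 mm long. Overall section height 453 mm. Two flanges 246 mm wide (y) and 26 mm thick, one on the floor and one at the top; a web 12 mm thick runs between them, centred on the flange width.


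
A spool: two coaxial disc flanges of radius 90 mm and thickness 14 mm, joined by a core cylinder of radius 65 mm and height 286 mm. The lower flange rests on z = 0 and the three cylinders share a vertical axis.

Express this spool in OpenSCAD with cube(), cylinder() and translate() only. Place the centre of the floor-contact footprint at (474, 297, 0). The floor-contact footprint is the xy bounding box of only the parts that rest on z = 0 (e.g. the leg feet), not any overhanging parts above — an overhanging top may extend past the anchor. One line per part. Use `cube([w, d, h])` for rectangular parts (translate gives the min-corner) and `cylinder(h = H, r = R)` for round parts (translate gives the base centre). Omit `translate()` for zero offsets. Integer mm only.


translate([474, 297, 0]) cylinder(h = 14, r = 90);
translate([474, 297, 14]) cylinder(h = 286, r = 65);
translate([474, 297, 300]) cylinder(h = 14, r = 90);


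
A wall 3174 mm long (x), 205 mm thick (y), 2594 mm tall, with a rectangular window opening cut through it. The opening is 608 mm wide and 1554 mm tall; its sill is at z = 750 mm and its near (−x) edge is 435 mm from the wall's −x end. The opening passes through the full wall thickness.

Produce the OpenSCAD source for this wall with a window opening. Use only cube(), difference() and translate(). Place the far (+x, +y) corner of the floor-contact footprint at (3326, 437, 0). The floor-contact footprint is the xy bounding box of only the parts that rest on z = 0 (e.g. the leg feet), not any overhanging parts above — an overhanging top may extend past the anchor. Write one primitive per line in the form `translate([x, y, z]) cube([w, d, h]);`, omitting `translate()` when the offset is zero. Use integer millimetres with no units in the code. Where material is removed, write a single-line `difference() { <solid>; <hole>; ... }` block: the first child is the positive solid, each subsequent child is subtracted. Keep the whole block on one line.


difference() { translate([152, 232, 0]) cube([3174, 205, 2594]); translate([587, 232, 750]) cube([608, 205, 1554]); }


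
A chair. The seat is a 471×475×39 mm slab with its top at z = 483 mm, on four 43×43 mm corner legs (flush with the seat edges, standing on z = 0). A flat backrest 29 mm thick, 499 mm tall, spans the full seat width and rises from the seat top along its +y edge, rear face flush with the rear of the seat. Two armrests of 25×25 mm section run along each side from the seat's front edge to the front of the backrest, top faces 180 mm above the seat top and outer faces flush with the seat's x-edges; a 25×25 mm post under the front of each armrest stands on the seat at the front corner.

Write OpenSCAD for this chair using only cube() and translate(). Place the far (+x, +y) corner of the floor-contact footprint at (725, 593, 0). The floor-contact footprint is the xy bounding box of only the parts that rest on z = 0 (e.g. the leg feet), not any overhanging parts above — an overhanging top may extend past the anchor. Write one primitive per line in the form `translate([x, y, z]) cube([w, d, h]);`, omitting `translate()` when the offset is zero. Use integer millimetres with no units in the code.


translate([254, 118, 444]) cube([471, 475, 39]);
translate([254, 118, 0]) cube([43, 43, 444]);
translate([682, 118, 0]) cube([43, 43, 444]);
translate([254, 550, 0]) cube([43, 43, 444]);
translate([682, 550, 0]) cube([43, 43, 444]);
translate([254, 564, 483]) cube([471, 29, 499]);
translate([254, 118, 638]) cube([25, 446, 25]);
translate([700, 118, 638]) cube([25, 446, 25]);
translate([254, 118, 483]) cube([25, 25, 155]);
translate([700, 118, 483]) cube([25, 25, 155]);


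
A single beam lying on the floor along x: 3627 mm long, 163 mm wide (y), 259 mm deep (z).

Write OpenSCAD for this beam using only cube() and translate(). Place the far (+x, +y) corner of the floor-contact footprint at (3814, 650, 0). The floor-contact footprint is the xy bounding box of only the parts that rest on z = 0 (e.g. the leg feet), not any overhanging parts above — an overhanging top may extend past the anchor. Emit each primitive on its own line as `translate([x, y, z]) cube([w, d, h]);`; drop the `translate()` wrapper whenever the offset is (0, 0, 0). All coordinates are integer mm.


translate([187, 487, 0]) cube([3627, 163, 259]);


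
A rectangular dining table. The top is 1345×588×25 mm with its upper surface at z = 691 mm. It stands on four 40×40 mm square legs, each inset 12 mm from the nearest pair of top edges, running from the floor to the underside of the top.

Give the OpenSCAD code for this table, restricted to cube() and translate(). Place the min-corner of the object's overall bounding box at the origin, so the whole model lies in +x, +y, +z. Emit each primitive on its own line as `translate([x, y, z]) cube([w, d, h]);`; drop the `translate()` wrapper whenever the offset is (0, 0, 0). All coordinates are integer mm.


translate([0, 0, 666]) cube([1345, 588, 25]);
translate([12, 12, 0]) cube([40, 40, 666]);
translate([1293, 12, 0]) cube([40, 40, 666]);
translate([12, 536, 0]) cube([40, 40, 666]);
translate([1293, 536, 0]) cube([40, 40, 666]);


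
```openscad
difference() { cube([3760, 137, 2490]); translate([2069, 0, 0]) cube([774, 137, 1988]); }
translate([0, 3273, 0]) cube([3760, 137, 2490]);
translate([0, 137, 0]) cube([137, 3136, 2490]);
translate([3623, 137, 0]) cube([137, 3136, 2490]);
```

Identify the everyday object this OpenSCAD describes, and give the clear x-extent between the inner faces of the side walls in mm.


A single room. The interior width is 3486 mm.

Four walls enclosing a rectangle with a door in the front wall — a room. Outside width 3760 minus two 137 mm walls gives 3486 mm.


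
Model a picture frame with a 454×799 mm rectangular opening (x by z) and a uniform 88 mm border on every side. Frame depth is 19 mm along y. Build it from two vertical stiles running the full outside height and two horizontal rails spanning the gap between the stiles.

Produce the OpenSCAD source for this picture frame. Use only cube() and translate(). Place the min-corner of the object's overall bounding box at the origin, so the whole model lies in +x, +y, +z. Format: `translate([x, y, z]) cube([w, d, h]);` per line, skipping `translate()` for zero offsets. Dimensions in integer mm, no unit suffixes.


cube([88, 19, 975]);
translate([542, 0, 0]) cube([88, 19, 975]);
translate([88, 0, 0]) cube([454, 19, 88]);
translate([88, 0, 887]) cube([454, 19, 88]);


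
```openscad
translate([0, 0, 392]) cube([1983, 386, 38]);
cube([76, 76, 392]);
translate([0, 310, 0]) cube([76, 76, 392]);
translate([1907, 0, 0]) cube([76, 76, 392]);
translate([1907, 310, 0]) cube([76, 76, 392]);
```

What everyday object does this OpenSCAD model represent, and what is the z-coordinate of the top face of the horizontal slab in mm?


A bench. The seat-top height is 430 mm.

A long slab on four corner posts — a bench. The slab sits at z = 392 with thickness 38, so the top is 392 + 38 = 430 mm.


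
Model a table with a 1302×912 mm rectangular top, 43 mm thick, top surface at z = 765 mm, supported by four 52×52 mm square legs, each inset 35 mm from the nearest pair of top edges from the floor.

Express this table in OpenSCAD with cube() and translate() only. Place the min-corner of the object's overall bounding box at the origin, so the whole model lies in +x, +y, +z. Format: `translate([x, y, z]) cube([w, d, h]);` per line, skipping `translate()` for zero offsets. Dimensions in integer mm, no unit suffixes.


translate([0, 0, 722]) cube([1302, 912, 43]);
translate([35, 35, 0]) cube([52, 52, 722]);
translate([1215, 35, 0]) cube([52, 52, 722]);
translate([35, 825, 0]) cube([52, 52, 722]);
translate([1215, 825, 0]) cube([52, 52, 722]);


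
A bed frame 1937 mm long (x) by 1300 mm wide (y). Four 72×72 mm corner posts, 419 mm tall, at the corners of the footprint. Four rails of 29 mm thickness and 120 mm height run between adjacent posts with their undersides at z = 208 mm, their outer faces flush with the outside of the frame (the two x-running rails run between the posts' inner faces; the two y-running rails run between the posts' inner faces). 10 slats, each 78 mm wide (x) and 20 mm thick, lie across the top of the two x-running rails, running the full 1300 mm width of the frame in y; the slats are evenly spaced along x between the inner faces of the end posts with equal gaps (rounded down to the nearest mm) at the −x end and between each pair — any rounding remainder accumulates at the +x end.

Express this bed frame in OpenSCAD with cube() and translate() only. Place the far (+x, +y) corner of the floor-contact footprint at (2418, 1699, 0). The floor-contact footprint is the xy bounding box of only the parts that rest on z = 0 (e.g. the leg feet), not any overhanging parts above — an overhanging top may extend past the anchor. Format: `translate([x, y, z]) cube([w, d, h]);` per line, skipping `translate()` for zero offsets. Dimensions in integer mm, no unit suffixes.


translate([481, 399, 0]) cube([72, 72, 419]);
translate([481, 1627, 0]) cube([72, 72, 419]);
translate([2346, 399, 0]) cube([72, 72, 419]);
translate([2346, 1627, 0]) cube([72, 72, 419]);
translate([553, 399, 208]) cube([1793, 29, 120]);
translate([553, 1670, 208]) cube([1793, 29, 120]);
translate([481, 471, 208]) cube([29, 1156, 120]);
translate([2389, 471, 208]) cube([29, 1156, 120]);
translate([645, 399, 328]) cube([78, 1300, 20]);
translate([815, 399, 328]) cube([78, 1300, 20]);
translate([985, 399, 328]) cube([78, 1300, 20]);
translate([1155, 399, 328]) cube([78, 1300, 20]);
translate([1325, 399, 328]) cube([78, 1300, 20]);
translate([1495, 399, 328]) cube([78, 1300, 20]);
translate([1665, 399, 328]) cube([78, 1300, 20]);
translate([1835, 399, 328]) cube([78, 1300, 20]);
translate([2005, 399, 328]) cube([78, 1300, 20]);
translate([2175, 399, 328]) cube([78, 1300, 20]);


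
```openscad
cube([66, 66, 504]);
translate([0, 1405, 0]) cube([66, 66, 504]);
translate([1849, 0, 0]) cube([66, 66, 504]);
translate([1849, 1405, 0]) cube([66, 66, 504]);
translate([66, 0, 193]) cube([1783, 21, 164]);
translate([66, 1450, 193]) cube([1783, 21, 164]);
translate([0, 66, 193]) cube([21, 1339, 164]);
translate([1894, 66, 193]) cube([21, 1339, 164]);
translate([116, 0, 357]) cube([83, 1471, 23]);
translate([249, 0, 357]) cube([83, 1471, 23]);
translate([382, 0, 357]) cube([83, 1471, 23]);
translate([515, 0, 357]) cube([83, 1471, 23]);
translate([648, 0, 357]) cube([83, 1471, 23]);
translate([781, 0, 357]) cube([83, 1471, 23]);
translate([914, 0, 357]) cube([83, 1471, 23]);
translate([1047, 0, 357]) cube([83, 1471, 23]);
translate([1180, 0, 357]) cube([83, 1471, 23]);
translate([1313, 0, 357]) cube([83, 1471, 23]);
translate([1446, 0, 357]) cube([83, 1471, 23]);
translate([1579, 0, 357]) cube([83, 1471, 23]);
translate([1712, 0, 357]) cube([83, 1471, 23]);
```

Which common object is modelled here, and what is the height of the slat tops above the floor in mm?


A bed frame. The slat-top height is 380 mm.

Four posts, four rails, and a row of slats — a bed frame. Slats sit on the rails at z = 193 + 164 = 357; with slat thickness 23, the top is 380 mm.


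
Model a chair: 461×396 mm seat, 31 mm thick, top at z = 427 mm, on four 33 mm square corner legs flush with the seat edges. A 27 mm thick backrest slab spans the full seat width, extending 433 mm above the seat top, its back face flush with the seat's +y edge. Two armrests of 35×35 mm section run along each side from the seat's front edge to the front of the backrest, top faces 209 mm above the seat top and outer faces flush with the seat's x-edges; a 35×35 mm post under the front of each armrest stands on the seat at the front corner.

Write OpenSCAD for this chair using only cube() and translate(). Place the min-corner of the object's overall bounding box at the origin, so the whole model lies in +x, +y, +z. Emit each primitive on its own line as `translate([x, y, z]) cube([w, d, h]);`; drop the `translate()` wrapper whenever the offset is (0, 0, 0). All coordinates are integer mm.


// leg_h = 427 - 31 = 396
// arm post h = 209 - 35 = 174
translate([0, 0, 396]) cube([461, 396, 31]);
cube([33, 33, 396]);
translate([428, 0, 0]) cube([33, 33, 396]);
translate([0, 363, 0]) cube([33, 33, 396]);
translate([428, 363, 0]) cube([33, 33, 396]);
translate([0, 369, 427]) cube([461, 27, 433]);
translate([0, 0, 601]) cube([35, 369, 35]);
translate([426, 0, 601]) cube([35, 369, 35]);
translate([0, 0, 427]) cube([35, 35, 174]);
translate([426, 0, 427]) cube([35, 35, 174]);


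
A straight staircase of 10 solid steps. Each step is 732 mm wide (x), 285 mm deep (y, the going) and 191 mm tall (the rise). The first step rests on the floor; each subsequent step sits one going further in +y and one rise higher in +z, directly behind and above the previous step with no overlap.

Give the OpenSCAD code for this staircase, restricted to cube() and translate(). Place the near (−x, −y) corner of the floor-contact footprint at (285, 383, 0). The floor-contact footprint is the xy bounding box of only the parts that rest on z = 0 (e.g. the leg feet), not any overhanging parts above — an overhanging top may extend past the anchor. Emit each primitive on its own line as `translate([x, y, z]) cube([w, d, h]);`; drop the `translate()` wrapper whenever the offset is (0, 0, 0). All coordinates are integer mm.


translate([285, 383, 0]) cube([732, 285, 191]);
translate([285, 668, 191]) cube([732, 285, 191]);
translate([285, 953, 382]) cube([732, 285, 191]);
translate([285, 1238, 573]) cube([732, 285, 191]);
translate([285, 1523, 764]) cube([732, 285, 191]);
translate([285, 1808, 955]) cube([732, 285, 191]);
translate([285, 2093, 1146]) cube([732, 285, 191]);
translate([285, 2378, 1337]) cube([732, 285, 191]);
translate([285, 2663, 1528]) cube([732, 285, 191]);
translate([285, 2948, 1719]) cube([732, 285, 191]);


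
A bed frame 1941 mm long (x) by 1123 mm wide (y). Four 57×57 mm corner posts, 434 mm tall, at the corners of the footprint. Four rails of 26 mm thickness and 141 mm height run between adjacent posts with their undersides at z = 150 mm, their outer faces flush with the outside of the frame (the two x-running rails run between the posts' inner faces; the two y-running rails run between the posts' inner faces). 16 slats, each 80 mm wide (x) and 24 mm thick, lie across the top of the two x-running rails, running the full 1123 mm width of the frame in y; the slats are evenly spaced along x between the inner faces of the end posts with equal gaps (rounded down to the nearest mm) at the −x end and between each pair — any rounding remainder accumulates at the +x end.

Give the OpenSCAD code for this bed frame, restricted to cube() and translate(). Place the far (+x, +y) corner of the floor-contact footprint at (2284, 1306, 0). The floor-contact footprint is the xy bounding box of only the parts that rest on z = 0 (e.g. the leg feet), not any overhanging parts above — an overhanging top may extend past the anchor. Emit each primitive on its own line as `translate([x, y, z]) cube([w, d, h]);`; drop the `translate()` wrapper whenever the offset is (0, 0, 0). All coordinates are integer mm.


translate([343, 183, 0]) cube([57, 57, 434]);
translate([343, 1249, 0]) cube([57, 57, 434]);
translate([2227, 183, 0]) cube([57, 57, 434]);
translate([2227, 1249, 0]) cube([57, 57, 434]);
translate([400, 183, 150]) cube([1827, 26, 141]);
translate([400, 1280, 150]) cube([1827, 26, 141]);
translate([343, 240, 150]) cube([26, 1009, 141]);
translate([2258, 240, 150]) cube([26, 1009, 141]);
translate([432, 183, 291]) cube([80, 1123, 24]);
translate([544, 183, 291]) cube([80, 1123, 24]);
translate([656, 183, 291]) cube([80, 1123, 24]);
translate([768, 183, 291]) cube([80, 1123, 24]);
translate([880, 183, 291]) cube([80, 1123, 24]);
translate([992, 183, 291]) cube([80, 1123, 24]);
translate([1104, 183, 291]) cube([80, 1123, 24]);
translate([1216, 183, 291]) cube([80, 1123, 24]);
translate([1328, 183, 291]) cube([80, 1123, 24]);
translate([1440, 183, 291]) cube([80, 1123, 24]);
translate([1552, 183, 291]) cube([80, 1123, 24]);
translate([1664, 183, 291]) cube([80, 1123, 24]);
translate([1776, 183, 291]) cube([80, 1123, 24]);
translate([1888, 183, 291]) cube([80, 1123, 24]);
translate([2000, 183, 291]) cube([80, 1123, 24]);
translate([2112, 183, 291]) cube([80, 1123, 24]);


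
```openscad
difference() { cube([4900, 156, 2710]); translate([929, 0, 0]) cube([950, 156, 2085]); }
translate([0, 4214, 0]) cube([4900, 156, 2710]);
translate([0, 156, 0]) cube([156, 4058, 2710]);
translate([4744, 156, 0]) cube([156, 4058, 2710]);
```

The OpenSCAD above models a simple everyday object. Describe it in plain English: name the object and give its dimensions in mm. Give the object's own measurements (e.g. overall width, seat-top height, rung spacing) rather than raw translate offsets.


A single room: four walls, each 2710 mm tall and 156 mm thick, enclosing an outside footprint 4900×4370 mm (x × y), no floor or roof. The front and back walls (−y and +y sides) run the full x-width; the side walls fit between their inner faces. A door opening 950 mm wide and 2085 mm tall is cut through the front wall from the floor up, its −x edge 929 mm from the wall's −x end.


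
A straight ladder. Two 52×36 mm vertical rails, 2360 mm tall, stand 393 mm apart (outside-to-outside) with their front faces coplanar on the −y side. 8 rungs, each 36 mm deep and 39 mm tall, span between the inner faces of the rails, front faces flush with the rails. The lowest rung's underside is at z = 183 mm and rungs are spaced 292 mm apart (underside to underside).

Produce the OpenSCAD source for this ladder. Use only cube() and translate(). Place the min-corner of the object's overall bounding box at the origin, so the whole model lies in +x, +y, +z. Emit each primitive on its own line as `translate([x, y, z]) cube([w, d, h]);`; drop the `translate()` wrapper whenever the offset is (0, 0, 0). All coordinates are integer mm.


cube([52, 36, 2360]);
translate([341, 0, 0]) cube([52, 36, 2360]);
translate([52, 0, 183]) cube([289, 36, 39]);
translate([52, 0, 475]) cube([289, 36, 39]);
translate([52, 0, 767]) cube([289, 36, 39]);
translate([52, 0, 1059]) cube([289, 36, 39]);
translate([52, 0, 1351]) cube([289, 36, 39]);
translate([52, 0, 1643]) cube([289, 36, 39]);
translate([52, 0, 1935]) cube([289, 36, 39]);
translate([52, 0, 2227]) cube([289, 36, 39]);


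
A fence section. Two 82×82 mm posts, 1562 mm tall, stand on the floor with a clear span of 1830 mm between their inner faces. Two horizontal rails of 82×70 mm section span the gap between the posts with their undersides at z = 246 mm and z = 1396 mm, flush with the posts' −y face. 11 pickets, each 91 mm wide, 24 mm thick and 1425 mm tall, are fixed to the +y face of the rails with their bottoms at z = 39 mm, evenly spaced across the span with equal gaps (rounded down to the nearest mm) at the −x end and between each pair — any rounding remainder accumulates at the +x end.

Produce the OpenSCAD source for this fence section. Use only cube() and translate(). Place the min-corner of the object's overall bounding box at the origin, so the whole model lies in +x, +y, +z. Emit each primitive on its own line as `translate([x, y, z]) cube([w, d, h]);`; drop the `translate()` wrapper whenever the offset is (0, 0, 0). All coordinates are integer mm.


cube([82, 82, 1562]);
translate([1912, 0, 0]) cube([82, 82, 1562]);
translate([82, 0, 246]) cube([1830, 82, 70]);
translate([82, 0, 1396]) cube([1830, 82, 70]);
translate([151, 82, 39]) cube([91, 24, 1425]);
translate([311, 82, 39]) cube([91, 24, 1425]);
translate([471, 82, 39]) cube([91, 24, 1425]);
translate([631, 82, 39]) cube([91, 24, 1425]);
translate([791, 82, 39]) cube([91, 24, 1425]);
translate([951, 82, 39]) cube([91, 24, 1425]);
translate([1111, 82, 39]) cube([91, 24, 1425]);
translate([1271, 82, 39]) cube([91, 24, 1425]);
translate([1431, 82, 39]) cube([91, 24, 1425]);
translate([1591, 82, 39]) cube([91, 24, 1425]);
translate([1751, 82, 39]) cube([91, 24, 1425]);


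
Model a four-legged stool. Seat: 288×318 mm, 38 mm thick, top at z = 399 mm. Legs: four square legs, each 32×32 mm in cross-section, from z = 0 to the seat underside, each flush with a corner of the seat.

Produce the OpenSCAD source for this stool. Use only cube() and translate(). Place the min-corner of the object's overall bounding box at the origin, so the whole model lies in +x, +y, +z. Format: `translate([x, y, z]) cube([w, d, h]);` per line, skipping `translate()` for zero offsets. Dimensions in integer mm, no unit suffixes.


translate([0, 0, 361]) cube([288, 318, 38]);
cube([32, 32, 361]);
translate([256, 0, 0]) cube([32, 32, 361]);
translate([0, 286, 0]) cube([32, 32, 361]);
translate([256, 286, 0]) cube([32, 32, 361]);


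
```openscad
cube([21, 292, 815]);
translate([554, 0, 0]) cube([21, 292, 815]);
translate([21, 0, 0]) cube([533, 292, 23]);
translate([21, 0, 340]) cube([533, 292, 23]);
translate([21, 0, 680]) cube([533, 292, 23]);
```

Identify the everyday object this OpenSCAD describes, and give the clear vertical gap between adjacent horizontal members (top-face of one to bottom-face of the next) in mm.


A bookshelf. The clear shelf gap is 317 mm.

Two tall side panels with 3 horizontal boards between them — a bookshelf. The first two shelf undersides are at z = 0 and z = 340; with shelf thickness 23, the clear gap is 340 − 0 − 23 = 317 mm.


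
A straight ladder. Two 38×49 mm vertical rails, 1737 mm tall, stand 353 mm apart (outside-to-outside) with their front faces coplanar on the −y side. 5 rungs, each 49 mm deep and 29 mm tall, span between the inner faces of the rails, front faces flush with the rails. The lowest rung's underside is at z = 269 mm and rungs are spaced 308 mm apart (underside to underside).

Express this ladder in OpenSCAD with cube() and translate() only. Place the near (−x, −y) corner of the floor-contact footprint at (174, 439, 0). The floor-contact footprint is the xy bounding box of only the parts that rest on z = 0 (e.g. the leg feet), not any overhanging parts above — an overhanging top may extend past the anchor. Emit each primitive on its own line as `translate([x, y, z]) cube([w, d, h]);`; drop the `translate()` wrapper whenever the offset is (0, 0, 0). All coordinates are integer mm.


translate([174, 439, 0]) cube([38, 49, 1737]);
translate([489, 439, 0]) cube([38, 49, 1737]);
translate([212, 439, 269]) cube([277, 49, 29]);
translate([212, 439, 577]) cube([277, 49, 29]);
translate([212, 439, 885]) cube([277, 49, 29]);
translate([212, 439, 1193]) cube([277, 49, 29]);
translate([212, 439, 1501]) cube([277, 49, 29]);


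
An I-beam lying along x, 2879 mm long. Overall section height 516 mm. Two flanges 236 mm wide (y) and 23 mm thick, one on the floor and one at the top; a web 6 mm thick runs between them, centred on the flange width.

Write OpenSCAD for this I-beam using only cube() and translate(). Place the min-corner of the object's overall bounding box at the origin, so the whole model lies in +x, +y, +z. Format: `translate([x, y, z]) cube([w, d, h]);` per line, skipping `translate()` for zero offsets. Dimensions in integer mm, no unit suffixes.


cube([2879, 236, 23]);
translate([0, 115, 23]) cube([2879, 6, 470]);
translate([0, 0, 493]) cube([2879, 236, 23]);


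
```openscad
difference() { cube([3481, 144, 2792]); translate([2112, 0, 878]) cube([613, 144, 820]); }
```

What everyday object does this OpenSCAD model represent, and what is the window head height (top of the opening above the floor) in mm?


A wall with a window opening. The window head height is 1698 mm.

A wall with a rectangular opening subtracted — a window. Sill at z = 878, opening 820 mm tall, so the head is at 878 + 820 = 1698 mm.


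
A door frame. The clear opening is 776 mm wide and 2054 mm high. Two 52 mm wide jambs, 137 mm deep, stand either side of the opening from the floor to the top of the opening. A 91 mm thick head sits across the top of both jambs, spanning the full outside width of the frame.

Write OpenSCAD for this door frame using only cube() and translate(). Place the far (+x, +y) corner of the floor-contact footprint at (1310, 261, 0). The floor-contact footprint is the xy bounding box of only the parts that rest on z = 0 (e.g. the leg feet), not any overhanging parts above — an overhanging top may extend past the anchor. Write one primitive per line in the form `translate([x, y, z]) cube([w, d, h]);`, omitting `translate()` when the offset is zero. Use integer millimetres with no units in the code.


translate([430, 124, 0]) cube([52, 137, 2054]);
translate([1258, 124, 0]) cube([52, 137, 2054]);
translate([430, 124, 2054]) cube([880, 137, 91]);


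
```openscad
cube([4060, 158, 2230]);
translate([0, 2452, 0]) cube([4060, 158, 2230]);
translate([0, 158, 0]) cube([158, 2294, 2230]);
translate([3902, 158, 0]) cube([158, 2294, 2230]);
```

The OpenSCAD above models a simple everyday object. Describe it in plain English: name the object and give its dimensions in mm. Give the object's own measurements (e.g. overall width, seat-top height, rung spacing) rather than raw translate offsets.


The wall frame of a small rectangular building: four walls, each 2230 mm tall and 158 mm thick, enclosing a footprint 4060 mm (x) by 2610 mm (y) outside-to-outside, with no floor or roof. The front and back walls (the −y and +y sides) span the full width; the two side walls fit between them.


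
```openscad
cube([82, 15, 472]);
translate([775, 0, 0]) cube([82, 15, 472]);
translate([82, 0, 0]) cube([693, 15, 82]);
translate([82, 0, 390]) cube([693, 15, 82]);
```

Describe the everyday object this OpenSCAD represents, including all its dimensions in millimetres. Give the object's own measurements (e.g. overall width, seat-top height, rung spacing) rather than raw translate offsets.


A rectangular picture frame lying in the x–z plane (depth along y). The opening is 693 mm wide (x) by 308 mm tall (z), surrounded by a border 82 mm wide on all four sides. The frame is 15 mm deep and is made of two full-height vertical stiles with two horizontal rails fitted between them.


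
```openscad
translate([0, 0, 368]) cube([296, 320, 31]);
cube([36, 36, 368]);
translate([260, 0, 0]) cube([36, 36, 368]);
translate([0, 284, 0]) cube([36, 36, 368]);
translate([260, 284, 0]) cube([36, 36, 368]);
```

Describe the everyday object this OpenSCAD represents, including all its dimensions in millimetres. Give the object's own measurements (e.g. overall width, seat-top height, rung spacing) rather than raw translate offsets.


A four-legged stool. The seat is a 296×320×31 mm slab whose top surface is at z = 399 mm; four square legs, each 36×36 mm in cross-section, run from the floor (z = 0) to the underside of the seat, each flush with a corner of the seat.
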